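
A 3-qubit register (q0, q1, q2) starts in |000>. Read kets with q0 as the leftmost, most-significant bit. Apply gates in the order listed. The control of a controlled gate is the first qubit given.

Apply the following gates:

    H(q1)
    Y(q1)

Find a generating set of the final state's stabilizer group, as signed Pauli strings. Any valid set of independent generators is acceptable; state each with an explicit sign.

One valid set of independent stabilizer generators is -IXI, +ZII, +IIZ (any independent generating set of the same group is equally correct).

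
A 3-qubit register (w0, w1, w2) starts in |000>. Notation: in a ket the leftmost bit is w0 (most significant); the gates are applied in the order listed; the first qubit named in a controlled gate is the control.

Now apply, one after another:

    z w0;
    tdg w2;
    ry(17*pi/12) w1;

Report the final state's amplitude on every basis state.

The resulting statevector has amplitude -sqrt(3*sqrt(2) + 6)/4 + sqrt(2 - sqrt(2))/4 on |000>, sqrt(6 - 3*sqrt(2))/4 + sqrt(sqrt(2) + 2)/4 on |010>, and 0 on every other basis state.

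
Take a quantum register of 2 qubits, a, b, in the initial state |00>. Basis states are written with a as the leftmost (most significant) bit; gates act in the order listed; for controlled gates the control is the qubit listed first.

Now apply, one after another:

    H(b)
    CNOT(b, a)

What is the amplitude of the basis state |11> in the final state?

The amplitude on |11> is sqrt(2)/2.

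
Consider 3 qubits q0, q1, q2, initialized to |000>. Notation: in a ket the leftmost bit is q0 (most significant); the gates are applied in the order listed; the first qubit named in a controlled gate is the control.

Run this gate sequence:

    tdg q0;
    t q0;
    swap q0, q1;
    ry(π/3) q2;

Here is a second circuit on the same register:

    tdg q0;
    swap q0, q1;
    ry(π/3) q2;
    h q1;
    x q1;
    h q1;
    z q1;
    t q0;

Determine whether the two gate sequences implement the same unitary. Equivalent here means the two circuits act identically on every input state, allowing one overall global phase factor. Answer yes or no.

No — the two circuits implement different unitaries, even allowing a global phase.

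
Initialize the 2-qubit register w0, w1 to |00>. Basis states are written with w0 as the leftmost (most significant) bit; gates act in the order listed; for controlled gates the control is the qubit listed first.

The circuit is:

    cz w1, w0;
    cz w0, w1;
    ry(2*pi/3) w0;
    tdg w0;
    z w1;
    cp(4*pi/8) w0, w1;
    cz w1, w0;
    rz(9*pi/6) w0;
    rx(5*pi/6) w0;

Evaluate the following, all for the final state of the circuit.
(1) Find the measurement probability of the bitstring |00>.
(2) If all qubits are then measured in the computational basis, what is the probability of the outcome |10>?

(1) A full measurement returns |00> with probability -sqrt(6)/16 + sqrt(3)/8 + 1/2.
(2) A full measurement returns |10> with probability -sqrt(3)/8 + sqrt(6)/16 + 1/2.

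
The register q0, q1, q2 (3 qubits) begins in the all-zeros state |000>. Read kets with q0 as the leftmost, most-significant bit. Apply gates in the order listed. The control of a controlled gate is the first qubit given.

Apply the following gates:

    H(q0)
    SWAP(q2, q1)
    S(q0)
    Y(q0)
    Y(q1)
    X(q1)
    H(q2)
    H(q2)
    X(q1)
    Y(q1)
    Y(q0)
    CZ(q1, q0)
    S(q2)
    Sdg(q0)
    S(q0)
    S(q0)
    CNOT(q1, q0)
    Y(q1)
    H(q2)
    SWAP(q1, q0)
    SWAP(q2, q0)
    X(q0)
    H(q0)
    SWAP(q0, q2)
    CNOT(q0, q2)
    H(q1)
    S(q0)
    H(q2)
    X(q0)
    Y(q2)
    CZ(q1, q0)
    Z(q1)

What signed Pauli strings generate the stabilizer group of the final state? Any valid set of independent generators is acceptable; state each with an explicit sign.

One valid set of independent stabilizer generators is +IIX, +ZII, -IZI (any independent generating set of the same group is equally correct). Key observation: gates 4-11 undo each other exactly, leaving only the rest of the circuit to track.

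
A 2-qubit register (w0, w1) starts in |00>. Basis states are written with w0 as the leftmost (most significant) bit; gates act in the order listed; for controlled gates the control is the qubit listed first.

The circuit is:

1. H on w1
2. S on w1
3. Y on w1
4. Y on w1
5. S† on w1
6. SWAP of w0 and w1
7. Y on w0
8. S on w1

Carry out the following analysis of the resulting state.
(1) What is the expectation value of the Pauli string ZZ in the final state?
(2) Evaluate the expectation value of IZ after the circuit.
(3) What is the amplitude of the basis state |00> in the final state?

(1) The observable ZZ averages to 0. Key observation: the block from step 2 through step 5 cancels to the identity and can be dropped.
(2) The observable IZ averages to 1.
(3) The amplitude on |00> is -sqrt(2)*I/2.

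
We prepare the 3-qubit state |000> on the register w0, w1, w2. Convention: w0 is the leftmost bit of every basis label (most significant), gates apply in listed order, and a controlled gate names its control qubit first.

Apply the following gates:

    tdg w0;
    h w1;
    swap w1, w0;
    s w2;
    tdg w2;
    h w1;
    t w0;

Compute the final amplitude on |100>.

The amplitude on |100> is exp(I*pi/4)/2.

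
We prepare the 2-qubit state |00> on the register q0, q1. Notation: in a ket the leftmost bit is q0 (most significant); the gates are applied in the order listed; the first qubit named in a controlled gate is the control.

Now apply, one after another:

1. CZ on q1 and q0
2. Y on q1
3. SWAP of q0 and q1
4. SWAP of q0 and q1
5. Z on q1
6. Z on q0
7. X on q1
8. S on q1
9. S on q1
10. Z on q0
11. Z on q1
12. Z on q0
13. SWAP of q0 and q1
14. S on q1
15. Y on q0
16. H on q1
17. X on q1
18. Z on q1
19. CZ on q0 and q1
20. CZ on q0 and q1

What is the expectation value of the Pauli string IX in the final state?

The observable IX averages to -1.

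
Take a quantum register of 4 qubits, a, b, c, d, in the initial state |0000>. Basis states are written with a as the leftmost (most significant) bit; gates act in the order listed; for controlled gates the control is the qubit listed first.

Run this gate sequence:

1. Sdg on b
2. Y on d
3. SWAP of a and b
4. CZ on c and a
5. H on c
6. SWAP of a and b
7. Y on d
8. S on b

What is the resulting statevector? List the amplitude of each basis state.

The final amplitudes are sqrt(2)/2 on |0000>, sqrt(2)/2 on |0010>, and 0 on every other basis state.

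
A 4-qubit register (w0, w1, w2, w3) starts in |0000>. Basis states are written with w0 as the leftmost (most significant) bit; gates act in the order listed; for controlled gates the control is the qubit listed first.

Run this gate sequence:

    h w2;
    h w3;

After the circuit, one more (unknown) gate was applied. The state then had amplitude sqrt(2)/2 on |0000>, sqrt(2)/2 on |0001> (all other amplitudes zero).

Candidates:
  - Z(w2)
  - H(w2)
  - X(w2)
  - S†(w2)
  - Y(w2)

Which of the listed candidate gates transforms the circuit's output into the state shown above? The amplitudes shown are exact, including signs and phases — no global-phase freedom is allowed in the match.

It was H(w2) that produced the state shown.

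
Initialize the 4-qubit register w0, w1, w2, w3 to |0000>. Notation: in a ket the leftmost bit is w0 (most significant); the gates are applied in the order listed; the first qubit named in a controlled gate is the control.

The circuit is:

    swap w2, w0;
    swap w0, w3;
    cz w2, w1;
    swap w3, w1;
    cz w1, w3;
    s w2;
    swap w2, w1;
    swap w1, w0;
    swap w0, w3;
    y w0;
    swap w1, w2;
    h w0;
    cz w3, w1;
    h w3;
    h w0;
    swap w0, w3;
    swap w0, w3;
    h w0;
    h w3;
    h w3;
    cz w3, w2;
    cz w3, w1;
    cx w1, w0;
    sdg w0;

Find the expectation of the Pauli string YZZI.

The expectation value of YZZI is 1. Key observation: steps 14-19 multiply out to the identity, so the circuit reduces to the remaining gates.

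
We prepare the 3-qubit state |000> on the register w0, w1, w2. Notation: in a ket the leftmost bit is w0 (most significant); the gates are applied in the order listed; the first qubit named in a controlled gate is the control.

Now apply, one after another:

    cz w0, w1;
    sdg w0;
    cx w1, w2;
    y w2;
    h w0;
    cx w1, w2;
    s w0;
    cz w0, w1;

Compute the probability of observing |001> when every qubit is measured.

A full measurement returns |001> with probability 1/2.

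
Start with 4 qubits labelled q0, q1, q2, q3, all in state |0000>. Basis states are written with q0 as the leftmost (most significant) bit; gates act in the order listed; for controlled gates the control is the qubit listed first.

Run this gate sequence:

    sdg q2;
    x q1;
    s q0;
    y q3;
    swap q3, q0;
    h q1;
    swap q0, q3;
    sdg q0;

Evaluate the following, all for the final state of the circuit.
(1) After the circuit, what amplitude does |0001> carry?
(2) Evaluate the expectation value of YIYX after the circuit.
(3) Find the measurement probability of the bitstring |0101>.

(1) |0001> carries amplitude sqrt(2)*I/2 in the final state.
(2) In the final state, YIYX has expectation 0.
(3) A full measurement returns |0101> with probability 1/2.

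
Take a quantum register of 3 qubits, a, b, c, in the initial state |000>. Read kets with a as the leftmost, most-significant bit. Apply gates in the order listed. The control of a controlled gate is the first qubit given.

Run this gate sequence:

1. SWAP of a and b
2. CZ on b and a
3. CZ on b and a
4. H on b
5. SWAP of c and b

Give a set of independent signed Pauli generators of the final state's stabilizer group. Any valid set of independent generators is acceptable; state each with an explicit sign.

One valid set of independent stabilizer generators is +IIX, +ZII, +IZI (any independent generating set of the same group is equally correct). Key observation: the block from step 2 through step 3 cancels to the identity and can be dropped.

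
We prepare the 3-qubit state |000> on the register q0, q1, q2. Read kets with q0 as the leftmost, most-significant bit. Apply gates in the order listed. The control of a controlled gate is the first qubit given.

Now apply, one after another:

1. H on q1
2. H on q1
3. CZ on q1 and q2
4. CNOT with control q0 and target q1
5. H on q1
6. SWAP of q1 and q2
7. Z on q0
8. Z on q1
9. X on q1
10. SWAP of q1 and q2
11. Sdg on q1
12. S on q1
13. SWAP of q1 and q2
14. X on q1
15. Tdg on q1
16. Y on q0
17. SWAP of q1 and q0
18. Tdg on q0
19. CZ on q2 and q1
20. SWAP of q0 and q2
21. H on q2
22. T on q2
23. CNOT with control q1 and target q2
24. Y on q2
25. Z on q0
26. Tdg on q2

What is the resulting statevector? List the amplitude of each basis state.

The resulting statevector has amplitude 0 on |000>, 0 on |001>, 1/2 on |010>, -1/2 on |011>, 0 on |100>, 0 on |101>, 1/2 on |110>, -1/2 on |111>.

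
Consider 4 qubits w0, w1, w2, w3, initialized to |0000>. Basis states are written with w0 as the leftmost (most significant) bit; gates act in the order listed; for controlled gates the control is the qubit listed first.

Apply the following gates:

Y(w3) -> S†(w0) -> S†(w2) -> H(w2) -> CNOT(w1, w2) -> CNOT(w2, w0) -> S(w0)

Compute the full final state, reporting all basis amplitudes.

The resulting statevector has amplitude sqrt(2)*I/2 on |0001>, -sqrt(2)/2 on |1011>, and 0 on every other basis state.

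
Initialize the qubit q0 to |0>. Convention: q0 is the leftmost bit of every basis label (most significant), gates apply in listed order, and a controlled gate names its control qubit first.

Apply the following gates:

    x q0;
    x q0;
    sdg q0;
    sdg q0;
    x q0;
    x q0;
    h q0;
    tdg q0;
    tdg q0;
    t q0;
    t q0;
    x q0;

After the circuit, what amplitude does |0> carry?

The amplitude on |0> is sqrt(2)/2. Key observation: steps 8-11 multiply out to the identity, so the circuit reduces to the remaining gates.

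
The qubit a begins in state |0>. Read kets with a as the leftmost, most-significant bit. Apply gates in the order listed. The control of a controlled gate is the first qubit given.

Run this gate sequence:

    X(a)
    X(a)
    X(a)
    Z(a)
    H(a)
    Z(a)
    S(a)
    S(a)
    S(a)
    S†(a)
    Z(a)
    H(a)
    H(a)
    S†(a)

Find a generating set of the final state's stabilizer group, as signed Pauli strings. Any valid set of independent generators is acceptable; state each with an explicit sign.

The final state is stabilized by the group generated by -Y; other independent generating sets are equally valid.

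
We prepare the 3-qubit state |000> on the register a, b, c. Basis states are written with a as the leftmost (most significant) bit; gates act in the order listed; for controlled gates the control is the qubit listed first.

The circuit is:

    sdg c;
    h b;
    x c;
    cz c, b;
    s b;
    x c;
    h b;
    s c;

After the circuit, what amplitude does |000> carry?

The final state's coefficient on |000> equals 1/2 - I/2.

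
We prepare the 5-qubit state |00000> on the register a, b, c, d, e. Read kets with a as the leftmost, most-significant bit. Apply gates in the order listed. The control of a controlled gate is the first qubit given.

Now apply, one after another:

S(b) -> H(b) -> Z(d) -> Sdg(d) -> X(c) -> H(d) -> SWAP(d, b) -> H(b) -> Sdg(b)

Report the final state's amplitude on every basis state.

The resulting statevector has amplitude sqrt(2)/2 on |00100>, sqrt(2)/2 on |00110>, and 0 on every other basis state.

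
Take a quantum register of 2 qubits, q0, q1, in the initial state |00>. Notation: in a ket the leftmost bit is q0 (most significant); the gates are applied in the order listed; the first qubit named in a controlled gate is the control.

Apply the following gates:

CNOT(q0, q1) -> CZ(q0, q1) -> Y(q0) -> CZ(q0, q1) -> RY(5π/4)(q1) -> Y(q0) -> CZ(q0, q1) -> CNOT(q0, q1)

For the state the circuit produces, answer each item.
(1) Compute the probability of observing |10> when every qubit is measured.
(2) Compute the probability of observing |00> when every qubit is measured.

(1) Outcome |10> occurs with probability 0.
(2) The probability of measuring |00> is 1/2 - sqrt(2)/4.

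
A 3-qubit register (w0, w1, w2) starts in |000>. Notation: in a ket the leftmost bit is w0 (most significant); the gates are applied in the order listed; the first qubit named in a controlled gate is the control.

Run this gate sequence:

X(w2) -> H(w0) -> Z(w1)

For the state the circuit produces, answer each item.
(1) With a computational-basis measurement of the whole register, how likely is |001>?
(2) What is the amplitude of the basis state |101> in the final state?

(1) Outcome |001> occurs with probability 1/2.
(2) The amplitude on |101> is sqrt(2)/2.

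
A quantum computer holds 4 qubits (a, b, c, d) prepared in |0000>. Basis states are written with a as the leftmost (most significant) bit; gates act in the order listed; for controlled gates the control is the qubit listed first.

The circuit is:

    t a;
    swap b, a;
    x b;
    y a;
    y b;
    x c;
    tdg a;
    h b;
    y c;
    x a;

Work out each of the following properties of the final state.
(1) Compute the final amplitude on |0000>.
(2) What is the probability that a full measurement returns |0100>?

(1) The amplitude on |0000> is -sqrt(2)*exp(I*pi/4)/2.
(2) A full measurement returns |0100> with probability 1/2.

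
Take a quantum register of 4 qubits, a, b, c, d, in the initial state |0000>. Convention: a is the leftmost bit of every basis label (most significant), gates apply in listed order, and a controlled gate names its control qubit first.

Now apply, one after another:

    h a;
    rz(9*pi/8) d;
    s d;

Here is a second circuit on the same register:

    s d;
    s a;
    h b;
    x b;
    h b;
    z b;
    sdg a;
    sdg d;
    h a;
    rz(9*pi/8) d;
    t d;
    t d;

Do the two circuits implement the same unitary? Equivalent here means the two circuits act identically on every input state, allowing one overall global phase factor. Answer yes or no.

Yes, they are equivalent — the unitaries differ by at most a global phase.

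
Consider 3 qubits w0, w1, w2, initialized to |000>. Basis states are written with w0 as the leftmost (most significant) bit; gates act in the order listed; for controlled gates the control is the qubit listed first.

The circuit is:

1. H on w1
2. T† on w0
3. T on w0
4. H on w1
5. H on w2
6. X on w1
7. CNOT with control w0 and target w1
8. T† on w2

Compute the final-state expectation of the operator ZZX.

The observable ZZX averages to -sqrt(2)/2.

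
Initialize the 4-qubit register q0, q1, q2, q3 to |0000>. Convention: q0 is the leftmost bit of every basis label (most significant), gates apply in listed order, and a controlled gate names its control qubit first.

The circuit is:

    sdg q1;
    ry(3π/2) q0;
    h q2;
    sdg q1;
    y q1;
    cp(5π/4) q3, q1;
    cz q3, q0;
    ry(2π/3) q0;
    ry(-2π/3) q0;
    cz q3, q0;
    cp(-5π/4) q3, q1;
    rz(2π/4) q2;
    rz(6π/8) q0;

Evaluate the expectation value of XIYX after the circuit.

In the final state, XIYX has expectation 0.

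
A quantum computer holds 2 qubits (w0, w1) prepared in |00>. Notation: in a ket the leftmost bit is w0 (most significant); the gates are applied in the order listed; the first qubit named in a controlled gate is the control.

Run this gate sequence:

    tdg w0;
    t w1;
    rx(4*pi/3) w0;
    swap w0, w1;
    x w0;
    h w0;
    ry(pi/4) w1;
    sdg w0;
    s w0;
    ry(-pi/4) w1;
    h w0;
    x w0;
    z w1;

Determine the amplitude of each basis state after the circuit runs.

After the circuit, the state carries amplitude -1/2 on |00>, sqrt(3)*I/2 on |01>, 0 on |10>, 0 on |11>. Key observation: steps 5-12 multiply out to the identity, so the circuit reduces to the remaining gates.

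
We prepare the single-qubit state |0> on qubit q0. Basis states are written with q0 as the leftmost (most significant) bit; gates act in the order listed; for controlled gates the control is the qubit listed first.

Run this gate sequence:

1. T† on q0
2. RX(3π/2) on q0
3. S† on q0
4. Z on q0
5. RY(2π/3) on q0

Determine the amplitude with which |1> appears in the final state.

|1> carries amplitude -sqrt(6)/4 + sqrt(2)/4 in the final state.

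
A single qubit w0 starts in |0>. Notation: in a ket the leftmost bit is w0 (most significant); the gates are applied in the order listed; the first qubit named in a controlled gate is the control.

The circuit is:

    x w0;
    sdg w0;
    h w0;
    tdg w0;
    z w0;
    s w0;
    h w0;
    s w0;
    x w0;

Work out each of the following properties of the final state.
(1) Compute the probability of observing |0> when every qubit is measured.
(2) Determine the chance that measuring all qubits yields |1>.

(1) The probability of measuring |0> is 1/2 - sqrt(2)/4.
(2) A full measurement returns |1> with probability sqrt(2)/4 + 1/2.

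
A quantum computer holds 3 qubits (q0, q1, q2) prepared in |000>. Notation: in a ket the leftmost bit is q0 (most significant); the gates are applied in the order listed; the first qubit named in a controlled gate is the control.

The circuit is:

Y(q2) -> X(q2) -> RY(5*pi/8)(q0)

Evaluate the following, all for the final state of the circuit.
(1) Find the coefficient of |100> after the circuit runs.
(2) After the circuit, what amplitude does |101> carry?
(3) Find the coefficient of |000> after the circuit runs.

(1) |100> carries amplitude I*sin(5*pi/16) in the final state.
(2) The final state's coefficient on |101> equals 0.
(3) |000> carries amplitude I*cos(5*pi/16) in the final state.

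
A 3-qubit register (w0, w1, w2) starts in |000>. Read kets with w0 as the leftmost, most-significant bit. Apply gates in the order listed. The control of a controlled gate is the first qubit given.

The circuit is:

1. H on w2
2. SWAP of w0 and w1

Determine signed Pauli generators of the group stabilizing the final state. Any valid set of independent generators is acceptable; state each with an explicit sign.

One valid set of independent stabilizer generators is +IIX, +ZII, +IZI (any independent generating set of the same group is equally correct).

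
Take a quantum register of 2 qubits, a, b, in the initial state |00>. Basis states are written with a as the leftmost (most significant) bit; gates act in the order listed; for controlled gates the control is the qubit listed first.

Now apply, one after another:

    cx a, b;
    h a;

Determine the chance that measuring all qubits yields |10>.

A full measurement returns |10> with probability 1/2.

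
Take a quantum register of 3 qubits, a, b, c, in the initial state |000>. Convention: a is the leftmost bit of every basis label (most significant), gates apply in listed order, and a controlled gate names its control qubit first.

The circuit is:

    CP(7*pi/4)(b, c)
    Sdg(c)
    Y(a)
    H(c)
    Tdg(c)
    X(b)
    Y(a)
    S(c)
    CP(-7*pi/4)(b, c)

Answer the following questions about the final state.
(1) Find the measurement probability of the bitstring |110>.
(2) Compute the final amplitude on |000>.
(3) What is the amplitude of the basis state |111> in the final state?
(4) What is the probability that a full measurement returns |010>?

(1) The probability of measuring |110> is 0.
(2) The final state's coefficient on |000> equals 0.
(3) The amplitude on |111> is 0.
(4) A full measurement returns |010> with probability 1/2.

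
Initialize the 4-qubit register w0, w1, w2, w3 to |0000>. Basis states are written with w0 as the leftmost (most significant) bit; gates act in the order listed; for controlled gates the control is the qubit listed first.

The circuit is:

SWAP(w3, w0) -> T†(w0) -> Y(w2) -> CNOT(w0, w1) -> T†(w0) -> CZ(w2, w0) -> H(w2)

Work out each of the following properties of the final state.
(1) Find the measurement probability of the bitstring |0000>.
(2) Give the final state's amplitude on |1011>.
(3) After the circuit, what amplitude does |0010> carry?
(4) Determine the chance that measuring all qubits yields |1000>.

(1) A full measurement returns |0000> with probability 1/2.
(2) The final state's coefficient on |1011> equals 0.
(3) |0010> carries amplitude -sqrt(2)*I/2 in the final state.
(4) A full measurement returns |1000> with probability 0.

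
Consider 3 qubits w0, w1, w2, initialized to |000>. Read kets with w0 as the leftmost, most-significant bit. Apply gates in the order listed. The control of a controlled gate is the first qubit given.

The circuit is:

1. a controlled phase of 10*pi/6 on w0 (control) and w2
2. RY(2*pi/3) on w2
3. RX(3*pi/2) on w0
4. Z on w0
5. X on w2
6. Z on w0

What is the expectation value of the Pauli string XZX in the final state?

In the final state, XZX has expectation 0.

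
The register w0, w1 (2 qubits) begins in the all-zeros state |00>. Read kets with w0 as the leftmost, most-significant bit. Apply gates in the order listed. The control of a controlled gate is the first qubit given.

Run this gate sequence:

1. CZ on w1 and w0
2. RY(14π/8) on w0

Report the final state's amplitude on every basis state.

After the circuit, the state carries amplitude -sqrt(sqrt(2) + 2)/2 on |00>, 0 on |01>, sqrt(2 - sqrt(2))/2 on |10>, 0 on |11>.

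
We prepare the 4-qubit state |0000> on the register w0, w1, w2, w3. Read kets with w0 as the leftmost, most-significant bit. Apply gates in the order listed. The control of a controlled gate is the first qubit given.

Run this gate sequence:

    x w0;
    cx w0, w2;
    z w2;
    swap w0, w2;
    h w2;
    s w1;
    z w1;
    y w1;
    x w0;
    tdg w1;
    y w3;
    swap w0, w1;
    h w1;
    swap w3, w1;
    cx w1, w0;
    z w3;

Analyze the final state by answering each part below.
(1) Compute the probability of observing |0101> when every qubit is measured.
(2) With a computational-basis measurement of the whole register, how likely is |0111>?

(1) A full measurement returns |0101> with probability 1/4.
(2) A full measurement returns |0111> with probability 1/4.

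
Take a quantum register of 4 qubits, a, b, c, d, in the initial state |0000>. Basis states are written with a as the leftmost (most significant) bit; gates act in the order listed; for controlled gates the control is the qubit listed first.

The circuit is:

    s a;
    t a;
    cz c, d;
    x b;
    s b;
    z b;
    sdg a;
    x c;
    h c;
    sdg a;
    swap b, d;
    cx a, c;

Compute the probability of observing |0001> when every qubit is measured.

A full measurement returns |0001> with probability 1/2.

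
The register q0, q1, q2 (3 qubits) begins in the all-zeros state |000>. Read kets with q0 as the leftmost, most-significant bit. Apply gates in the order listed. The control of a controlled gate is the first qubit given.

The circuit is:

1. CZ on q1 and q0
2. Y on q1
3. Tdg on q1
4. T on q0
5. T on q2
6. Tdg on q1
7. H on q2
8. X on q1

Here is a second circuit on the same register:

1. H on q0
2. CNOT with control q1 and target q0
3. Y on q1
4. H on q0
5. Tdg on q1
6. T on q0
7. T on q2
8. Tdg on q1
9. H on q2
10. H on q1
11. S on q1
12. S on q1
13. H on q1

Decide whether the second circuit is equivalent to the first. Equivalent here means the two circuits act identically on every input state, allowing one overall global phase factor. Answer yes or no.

Yes — the two circuits implement the same unitary up to a global phase.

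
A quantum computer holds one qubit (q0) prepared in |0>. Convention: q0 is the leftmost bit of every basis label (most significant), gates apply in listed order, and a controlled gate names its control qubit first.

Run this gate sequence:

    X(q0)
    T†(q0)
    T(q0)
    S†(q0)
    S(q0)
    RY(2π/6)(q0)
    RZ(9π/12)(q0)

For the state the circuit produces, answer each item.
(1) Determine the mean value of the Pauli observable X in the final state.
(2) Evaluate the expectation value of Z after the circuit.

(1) The expectation value of X is sqrt(6)/4.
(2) The expectation value of Z is -1/2.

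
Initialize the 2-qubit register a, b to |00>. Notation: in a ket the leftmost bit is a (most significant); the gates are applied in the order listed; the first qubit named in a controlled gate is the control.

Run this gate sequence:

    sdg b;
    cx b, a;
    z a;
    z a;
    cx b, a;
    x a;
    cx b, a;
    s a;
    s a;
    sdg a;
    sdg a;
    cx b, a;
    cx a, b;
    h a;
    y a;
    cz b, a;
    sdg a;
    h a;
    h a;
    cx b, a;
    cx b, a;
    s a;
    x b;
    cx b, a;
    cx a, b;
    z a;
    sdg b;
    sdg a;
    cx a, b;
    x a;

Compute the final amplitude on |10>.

|10> carries amplitude sqrt(2)*I/2 in the final state.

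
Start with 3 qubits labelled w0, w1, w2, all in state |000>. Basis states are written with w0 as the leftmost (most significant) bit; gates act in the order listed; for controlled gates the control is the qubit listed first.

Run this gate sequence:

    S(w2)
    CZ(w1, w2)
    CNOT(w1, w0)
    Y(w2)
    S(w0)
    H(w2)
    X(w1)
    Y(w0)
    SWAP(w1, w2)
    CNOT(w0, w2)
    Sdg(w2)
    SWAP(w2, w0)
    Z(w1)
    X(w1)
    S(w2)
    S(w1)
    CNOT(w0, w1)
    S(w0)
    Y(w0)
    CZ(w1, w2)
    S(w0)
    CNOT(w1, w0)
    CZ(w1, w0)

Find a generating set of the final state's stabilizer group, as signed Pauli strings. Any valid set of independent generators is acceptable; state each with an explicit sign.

One valid set of independent stabilizer generators is -XYI, -ZZI, -IIZ (any independent generating set of the same group is equally correct).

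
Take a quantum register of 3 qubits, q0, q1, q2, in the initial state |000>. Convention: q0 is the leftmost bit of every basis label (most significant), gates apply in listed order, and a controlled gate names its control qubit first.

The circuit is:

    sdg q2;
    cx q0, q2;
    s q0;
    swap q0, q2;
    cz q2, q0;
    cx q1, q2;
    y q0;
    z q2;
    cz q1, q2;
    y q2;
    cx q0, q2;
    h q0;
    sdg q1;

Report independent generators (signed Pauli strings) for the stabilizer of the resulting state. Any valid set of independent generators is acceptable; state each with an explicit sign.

The stabilizer group can be generated by -XII, +IZI, +IIZ, among other valid generating sets.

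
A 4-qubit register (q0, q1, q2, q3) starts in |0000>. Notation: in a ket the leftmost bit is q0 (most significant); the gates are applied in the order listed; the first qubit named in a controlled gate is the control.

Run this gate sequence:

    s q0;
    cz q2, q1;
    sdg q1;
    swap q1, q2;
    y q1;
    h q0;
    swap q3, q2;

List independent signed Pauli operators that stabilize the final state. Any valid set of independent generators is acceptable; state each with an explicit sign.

The stabilizer group can be generated by +XIII, -IZII, +IIZI, +IIIZ, among other valid generating sets.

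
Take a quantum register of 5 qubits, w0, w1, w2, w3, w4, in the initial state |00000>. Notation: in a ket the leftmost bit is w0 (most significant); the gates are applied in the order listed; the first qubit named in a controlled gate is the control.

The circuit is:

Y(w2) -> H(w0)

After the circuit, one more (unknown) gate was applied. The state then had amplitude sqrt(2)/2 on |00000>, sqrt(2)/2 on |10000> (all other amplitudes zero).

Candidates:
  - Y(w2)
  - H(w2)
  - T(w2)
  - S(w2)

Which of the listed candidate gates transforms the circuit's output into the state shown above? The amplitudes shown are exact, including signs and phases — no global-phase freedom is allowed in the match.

It was Y(w2) that produced the state shown.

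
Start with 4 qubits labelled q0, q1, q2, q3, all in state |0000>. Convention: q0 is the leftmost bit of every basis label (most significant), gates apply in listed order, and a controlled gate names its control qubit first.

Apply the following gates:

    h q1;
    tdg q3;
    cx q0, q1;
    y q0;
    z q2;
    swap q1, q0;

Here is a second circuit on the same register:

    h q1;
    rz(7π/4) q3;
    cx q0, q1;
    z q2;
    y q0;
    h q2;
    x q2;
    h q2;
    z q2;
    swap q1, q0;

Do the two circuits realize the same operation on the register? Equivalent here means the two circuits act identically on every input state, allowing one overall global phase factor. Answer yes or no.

Yes, they are equivalent — the unitaries differ by at most a global phase.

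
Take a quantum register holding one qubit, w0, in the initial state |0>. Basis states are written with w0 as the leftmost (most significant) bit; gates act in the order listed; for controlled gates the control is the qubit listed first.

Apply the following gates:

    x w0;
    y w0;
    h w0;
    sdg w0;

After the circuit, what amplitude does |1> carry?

|1> carries amplitude -sqrt(2)/2 in the final state.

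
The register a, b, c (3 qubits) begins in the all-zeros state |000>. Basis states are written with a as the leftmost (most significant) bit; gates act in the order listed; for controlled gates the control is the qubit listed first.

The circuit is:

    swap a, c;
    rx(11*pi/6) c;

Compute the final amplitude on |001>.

|001> carries amplitude I*(-sqrt(6) + sqrt(2))/4 in the final state.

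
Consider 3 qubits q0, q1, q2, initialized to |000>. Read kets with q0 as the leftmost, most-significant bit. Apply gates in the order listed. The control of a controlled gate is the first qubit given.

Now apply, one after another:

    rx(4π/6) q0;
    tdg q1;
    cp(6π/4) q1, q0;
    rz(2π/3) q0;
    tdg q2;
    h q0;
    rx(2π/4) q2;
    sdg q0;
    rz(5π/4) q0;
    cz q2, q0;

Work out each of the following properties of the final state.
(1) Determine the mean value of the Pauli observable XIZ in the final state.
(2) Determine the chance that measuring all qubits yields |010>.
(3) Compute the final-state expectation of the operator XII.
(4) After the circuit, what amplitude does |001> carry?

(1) The observable XIZ averages to sqrt(6)/8 + sqrt(2)/4.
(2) Outcome |010> occurs with probability 0.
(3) The expectation value of XII is 0.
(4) |001> carries amplitude (1 + sqrt(3)*exp(I*pi/6))*exp(13*I*pi/24)/4 in the final state.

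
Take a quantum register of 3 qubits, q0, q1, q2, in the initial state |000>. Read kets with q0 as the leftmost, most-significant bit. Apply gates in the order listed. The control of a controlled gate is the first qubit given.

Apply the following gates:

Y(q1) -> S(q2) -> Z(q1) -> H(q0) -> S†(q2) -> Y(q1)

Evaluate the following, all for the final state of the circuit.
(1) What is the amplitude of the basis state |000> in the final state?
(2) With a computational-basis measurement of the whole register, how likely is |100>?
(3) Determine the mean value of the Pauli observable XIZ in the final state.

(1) The amplitude on |000> is -sqrt(2)/2.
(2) A full measurement returns |100> with probability 1/2.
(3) The expectation value of XIZ is 1.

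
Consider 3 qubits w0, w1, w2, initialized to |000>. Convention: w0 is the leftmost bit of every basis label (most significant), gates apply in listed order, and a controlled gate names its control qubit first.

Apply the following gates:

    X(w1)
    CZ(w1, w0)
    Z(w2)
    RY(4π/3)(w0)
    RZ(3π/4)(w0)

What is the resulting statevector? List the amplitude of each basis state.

The final amplitudes are exp(5*I*pi/8)/2 on |010>, sqrt(3)*exp(3*I*pi/8)/2 on |110>, and 0 on every other basis state.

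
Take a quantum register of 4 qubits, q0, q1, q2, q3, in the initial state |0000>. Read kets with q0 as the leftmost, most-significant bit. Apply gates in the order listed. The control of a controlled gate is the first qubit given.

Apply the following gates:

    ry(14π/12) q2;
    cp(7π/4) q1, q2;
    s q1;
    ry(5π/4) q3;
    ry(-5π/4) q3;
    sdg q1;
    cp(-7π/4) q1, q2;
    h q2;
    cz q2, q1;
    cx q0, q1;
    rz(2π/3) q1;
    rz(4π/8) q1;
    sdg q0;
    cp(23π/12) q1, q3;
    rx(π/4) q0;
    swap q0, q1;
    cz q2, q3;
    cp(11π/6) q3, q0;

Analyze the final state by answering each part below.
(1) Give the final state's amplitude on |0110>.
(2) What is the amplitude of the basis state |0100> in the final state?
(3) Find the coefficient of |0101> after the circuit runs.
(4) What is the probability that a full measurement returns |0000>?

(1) |0110> carries amplitude -sqrt(6 - 3*sqrt(2))*exp(11*I*pi/12)/4 in the final state. Key observation: the block from step 2 through step 7 cancels to the identity and can be dropped.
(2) |0100> carries amplitude sqrt(2 - sqrt(2))*exp(11*I*pi/12)/4 in the final state.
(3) The final state's coefficient on |0101> equals 0.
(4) Outcome |0000> occurs with probability sqrt(2)/16 + 1/8.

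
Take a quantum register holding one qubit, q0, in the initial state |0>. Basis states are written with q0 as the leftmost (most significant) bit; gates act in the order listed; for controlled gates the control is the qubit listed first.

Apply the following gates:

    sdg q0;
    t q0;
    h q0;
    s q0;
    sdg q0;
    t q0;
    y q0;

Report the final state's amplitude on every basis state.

The resulting statevector has amplitude -sqrt(2)*exp(3*I*pi/4)/2 on |0>, sqrt(2)*I/2 on |1>.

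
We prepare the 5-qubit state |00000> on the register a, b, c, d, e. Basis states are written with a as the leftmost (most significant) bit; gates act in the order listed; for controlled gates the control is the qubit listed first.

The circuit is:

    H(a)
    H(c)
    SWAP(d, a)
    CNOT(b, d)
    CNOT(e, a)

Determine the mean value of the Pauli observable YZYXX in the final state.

The observable YZYXX averages to 0.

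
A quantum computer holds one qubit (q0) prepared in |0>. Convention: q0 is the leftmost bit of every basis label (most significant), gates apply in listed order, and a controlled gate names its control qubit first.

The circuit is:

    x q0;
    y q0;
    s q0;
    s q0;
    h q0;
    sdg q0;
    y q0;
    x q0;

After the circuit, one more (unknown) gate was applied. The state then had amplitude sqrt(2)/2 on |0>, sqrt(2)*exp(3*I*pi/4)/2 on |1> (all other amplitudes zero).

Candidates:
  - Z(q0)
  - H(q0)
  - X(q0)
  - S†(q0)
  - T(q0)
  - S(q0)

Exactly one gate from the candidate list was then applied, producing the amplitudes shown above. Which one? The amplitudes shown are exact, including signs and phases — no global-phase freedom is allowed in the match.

The applied gate was T(q0).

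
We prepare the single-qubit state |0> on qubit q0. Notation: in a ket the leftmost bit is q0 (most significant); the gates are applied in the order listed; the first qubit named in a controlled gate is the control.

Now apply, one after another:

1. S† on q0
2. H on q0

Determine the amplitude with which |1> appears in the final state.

|1> carries amplitude sqrt(2)/2 in the final state.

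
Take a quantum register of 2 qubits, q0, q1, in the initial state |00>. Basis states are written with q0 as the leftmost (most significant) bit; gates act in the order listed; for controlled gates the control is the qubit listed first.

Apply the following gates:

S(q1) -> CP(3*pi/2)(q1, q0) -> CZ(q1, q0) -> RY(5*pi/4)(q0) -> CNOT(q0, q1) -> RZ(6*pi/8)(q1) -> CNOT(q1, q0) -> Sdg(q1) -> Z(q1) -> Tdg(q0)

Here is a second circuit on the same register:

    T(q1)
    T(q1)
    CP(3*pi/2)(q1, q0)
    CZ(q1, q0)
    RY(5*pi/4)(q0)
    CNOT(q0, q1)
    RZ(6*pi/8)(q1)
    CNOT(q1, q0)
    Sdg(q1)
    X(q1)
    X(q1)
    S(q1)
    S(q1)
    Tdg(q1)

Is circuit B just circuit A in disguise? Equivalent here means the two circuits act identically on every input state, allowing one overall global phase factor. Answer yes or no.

No — the two circuits implement different unitaries, even allowing a global phase.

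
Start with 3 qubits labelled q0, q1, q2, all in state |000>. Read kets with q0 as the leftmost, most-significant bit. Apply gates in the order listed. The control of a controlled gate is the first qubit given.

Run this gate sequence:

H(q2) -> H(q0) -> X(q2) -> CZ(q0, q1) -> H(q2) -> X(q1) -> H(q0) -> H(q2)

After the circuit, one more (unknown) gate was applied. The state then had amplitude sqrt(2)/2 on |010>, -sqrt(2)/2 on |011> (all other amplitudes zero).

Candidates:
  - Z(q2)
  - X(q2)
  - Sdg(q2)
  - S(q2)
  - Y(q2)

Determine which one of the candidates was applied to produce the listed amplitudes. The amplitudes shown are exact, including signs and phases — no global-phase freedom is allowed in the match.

The unique candidate consistent with the amplitudes is Z(q2).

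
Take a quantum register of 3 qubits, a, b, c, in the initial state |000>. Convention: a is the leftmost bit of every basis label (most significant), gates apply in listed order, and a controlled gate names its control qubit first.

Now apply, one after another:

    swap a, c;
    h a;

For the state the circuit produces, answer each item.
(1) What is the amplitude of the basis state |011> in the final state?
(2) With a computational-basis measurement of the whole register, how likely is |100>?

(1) The final state's coefficient on |011> equals 0.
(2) A full measurement returns |100> with probability 1/2.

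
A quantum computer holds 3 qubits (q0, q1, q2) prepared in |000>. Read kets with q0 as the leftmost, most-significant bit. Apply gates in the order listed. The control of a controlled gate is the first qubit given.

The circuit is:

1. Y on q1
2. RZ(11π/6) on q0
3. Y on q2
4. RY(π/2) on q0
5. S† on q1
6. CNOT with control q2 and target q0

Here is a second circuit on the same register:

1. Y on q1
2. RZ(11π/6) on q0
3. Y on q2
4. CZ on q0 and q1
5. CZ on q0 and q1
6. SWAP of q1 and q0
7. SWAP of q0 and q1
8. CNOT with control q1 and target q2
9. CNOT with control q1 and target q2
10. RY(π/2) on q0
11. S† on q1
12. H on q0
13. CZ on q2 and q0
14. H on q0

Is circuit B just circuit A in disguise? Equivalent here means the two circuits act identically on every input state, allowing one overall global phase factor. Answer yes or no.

Yes — the two circuits implement the same unitary up to a global phase.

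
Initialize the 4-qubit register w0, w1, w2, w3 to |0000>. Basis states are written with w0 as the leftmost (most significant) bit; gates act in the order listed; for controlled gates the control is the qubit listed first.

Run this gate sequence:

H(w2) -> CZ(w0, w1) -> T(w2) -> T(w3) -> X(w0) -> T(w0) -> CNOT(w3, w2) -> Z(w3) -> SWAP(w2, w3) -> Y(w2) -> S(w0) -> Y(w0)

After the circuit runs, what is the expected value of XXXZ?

The expectation value of XXXZ is 0.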